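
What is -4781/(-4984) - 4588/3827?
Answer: -7335/30616 ≈ -0.23958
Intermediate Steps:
-4781/(-4984) - 4588/3827 = -4781*(-1/4984) - 4588*1/3827 = 683/712 - 4588/3827 = -7335/30616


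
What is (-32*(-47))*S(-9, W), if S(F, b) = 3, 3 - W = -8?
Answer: 4512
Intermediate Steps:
W = 11 (W = 3 - 1*(-8) = 3 + 8 = 11)
(-32*(-47))*S(-9, W) = -32*(-47)*3 = 1504*3 = 4512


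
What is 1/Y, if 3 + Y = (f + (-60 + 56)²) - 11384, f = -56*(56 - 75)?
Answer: -1/10307 ≈ -9.7021e-5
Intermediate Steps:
f = 1064 (f = -56*(-19) = 1064)
Y = -10307 (Y = -3 + ((1064 + (-60 + 56)²) - 11384) = -3 + ((1064 + (-4)²) - 11384) = -3 + ((1064 + 16) - 11384) = -3 + (1080 - 11384) = -3 - 10304 = -10307)
1/Y = 1/(-10307) = -1/10307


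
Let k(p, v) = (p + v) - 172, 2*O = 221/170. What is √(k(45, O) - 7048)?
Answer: 3*I*√79715/10 ≈ 84.702*I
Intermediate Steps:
O = 13/20 (O = (221/170)/2 = (221*(1/170))/2 = (½)*(13/10) = 13/20 ≈ 0.65000)
k(p, v) = -172 + p + v
√(k(45, O) - 7048) = √((-172 + 45 + 13/20) - 7048) = √(-2527/20 - 7048) = √(-143487/20) = 3*I*√79715/10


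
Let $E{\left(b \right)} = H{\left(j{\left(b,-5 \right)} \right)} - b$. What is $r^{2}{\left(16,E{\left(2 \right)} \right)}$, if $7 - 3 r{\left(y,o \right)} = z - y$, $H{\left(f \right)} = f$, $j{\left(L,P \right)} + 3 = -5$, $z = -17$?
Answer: $\frac{1600}{9} \approx 177.78$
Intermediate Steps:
$j{\left(L,P \right)} = -8$ ($j{\left(L,P \right)} = -3 - 5 = -8$)
$E{\left(b \right)} = -8 - b$
$r{\left(y,o \right)} = 8 + \frac{y}{3}$ ($r{\left(y,o \right)} = \frac{7}{3} - \frac{-17 - y}{3} = \frac{7}{3} + \left(\frac{17}{3} + \frac{y}{3}\right) = 8 + \frac{y}{3}$)
$r^{2}{\left(16,E{\left(2 \right)} \right)} = \left(8 + \frac{1}{3} \cdot 16\right)^{2} = \left(8 + \frac{16}{3}\right)^{2} = \left(\frac{40}{3}\right)^{2} = \frac{1600}{9}$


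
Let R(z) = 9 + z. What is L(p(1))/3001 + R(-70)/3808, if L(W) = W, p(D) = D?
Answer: -179253/11427808 ≈ -0.015686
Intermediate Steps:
L(p(1))/3001 + R(-70)/3808 = 1/3001 + (9 - 70)/3808 = 1*(1/3001) - 61*1/3808 = 1/3001 - 61/3808 = -179253/11427808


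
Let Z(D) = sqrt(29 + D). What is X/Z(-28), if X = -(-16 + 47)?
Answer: -31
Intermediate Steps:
X = -31 (X = -1*31 = -31)
X/Z(-28) = -31/sqrt(29 - 28) = -31/(sqrt(1)) = -31/1 = -31*1 = -31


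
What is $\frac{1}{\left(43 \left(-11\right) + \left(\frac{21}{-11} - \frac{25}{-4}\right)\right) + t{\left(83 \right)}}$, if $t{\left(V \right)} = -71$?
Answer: $- \frac{44}{23745} \approx -0.001853$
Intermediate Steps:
$\frac{1}{\left(43 \left(-11\right) + \left(\frac{21}{-11} - \frac{25}{-4}\right)\right) + t{\left(83 \right)}} = \frac{1}{\left(43 \left(-11\right) + \left(\frac{21}{-11} - \frac{25}{-4}\right)\right) - 71} = \frac{1}{\left(-473 + \left(21 \left(- \frac{1}{11}\right) - - \frac{25}{4}\right)\right) - 71} = \frac{1}{\left(-473 + \left(- \frac{21}{11} + \frac{25}{4}\right)\right) - 71} = \frac{1}{\left(-473 + \frac{191}{44}\right) - 71} = \frac{1}{- \frac{20621}{44} - 71} = \frac{1}{- \frac{23745}{44}} = - \frac{44}{23745}$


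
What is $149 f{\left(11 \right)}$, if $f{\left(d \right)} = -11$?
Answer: $-1639$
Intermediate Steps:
$149 f{\left(11 \right)} = 149 \left(-11\right) = -1639$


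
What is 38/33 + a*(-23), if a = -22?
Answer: 16736/33 ≈ 507.15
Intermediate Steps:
38/33 + a*(-23) = 38/33 - 22*(-23) = 38*(1/33) + 506 = 38/33 + 506 = 16736/33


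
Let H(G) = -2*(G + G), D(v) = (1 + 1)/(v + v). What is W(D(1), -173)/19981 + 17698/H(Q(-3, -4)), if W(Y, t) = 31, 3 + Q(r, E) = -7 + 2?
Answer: 176812365/319696 ≈ 553.06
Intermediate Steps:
D(v) = 1/v (D(v) = 2/((2*v)) = 2*(1/(2*v)) = 1/v)
Q(r, E) = -8 (Q(r, E) = -3 + (-7 + 2) = -3 - 5 = -8)
H(G) = -4*G
W(D(1), -173)/19981 + 17698/H(Q(-3, -4)) = 31/19981 + 17698/((-4*(-8))) = 31*(1/19981) + 17698/32 = 31/19981 + 17698*(1/32) = 31/19981 + 8849/16 = 176812365/319696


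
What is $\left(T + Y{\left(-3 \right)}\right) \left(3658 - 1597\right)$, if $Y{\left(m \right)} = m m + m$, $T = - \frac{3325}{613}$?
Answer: $\frac{727533}{613} \approx 1186.8$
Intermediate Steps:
$T = - \frac{3325}{613}$ ($T = \left(-3325\right) \frac{1}{613} = - \frac{3325}{613} \approx -5.4241$)
$Y{\left(m \right)} = m + m^{2}$ ($Y{\left(m \right)} = m^{2} + m = m + m^{2}$)
$\left(T + Y{\left(-3 \right)}\right) \left(3658 - 1597\right) = \left(- \frac{3325}{613} - 3 \left(1 - 3\right)\right) \left(3658 - 1597\right) = \left(- \frac{3325}{613} - -6\right) 2061 = \left(- \frac{3325}{613} + 6\right) 2061 = \frac{353}{613} \cdot 2061 = \frac{727533}{613}$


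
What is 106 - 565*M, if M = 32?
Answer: -17974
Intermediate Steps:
106 - 565*M = 106 - 565*32 = 106 - 113*160 = 106 - 18080 = -17974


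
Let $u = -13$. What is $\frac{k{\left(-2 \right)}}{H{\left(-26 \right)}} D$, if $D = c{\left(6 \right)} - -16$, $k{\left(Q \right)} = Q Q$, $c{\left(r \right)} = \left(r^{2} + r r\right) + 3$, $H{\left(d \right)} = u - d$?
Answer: $28$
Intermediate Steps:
$H{\left(d \right)} = -13 - d$
$c{\left(r \right)} = 3 + 2 r^{2}$ ($c{\left(r \right)} = \left(r^{2} + r^{2}\right) + 3 = 2 r^{2} + 3 = 3 + 2 r^{2}$)
$k{\left(Q \right)} = Q^{2}$
$D = 91$ ($D = \left(3 + 2 \cdot 6^{2}\right) - -16 = \left(3 + 2 \cdot 36\right) + 16 = \left(3 + 72\right) + 16 = 75 + 16 = 91$)
$\frac{k{\left(-2 \right)}}{H{\left(-26 \right)}} D = \frac{\left(-2\right)^{2}}{-13 - -26} \cdot 91 = \frac{4}{-13 + 26} \cdot 91 = \frac{4}{13} \cdot 91 = 28$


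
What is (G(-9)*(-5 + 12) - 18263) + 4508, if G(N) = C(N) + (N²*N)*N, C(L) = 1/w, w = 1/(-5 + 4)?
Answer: 32165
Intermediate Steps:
w = -1 (w = 1/(-1) = -1)
C(L) = -1 (C(L) = 1/(-1) = -1)
G(N) = -1 + N⁴ (G(N) = -1 + (N²*N)*N = -1 + N³*N = -1 + N⁴)
(G(-9)*(-5 + 12) - 18263) + 4508 = ((-1 + (-9)⁴)*(-5 + 12) - 18263) + 4508 = ((-1 + 6561)*7 - 18263) + 4508 = (6560*7 - 18263) + 4508 = (45920 - 18263) + 4508 = 27657 + 4508 = 32165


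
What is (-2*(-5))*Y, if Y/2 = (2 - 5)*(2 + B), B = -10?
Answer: 480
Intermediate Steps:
Y = 48 (Y = 2*((2 - 5)*(2 - 10)) = 2*(-3*(-8)) = 2*24 = 48)
(-2*(-5))*Y = -2*(-5)*48 = 10*48 = 480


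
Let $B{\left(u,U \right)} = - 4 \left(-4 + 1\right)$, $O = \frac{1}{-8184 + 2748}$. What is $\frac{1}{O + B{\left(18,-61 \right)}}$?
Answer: $\frac{5436}{65231} \approx 0.083335$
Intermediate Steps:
$O = - \frac{1}{5436}$ ($O = \frac{1}{-5436} = - \frac{1}{5436} \approx -0.00018396$)
$B{\left(u,U \right)} = 12$ ($B{\left(u,U \right)} = \left(-4\right) \left(-3\right) = 12$)
$\frac{1}{O + B{\left(18,-61 \right)}} = \frac{1}{- \frac{1}{5436} + 12} = \frac{1}{\frac{65231}{5436}} = \frac{5436}{65231}$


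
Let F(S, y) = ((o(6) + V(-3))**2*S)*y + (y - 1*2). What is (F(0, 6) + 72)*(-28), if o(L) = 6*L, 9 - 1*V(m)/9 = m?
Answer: -2128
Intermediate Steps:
V(m) = 81 - 9*m
F(S, y) = -2 + y + 20736*S*y (F(S, y) = ((6*6 + (81 - 9*(-3)))**2*S)*y + (y - 1*2) = ((36 + (81 + 27))**2*S)*y + (y - 2) = ((36 + 108)**2*S)*y + (-2 + y) = (144**2*S)*y + (-2 + y) = (20736*S)*y + (-2 + y) = 20736*S*y + (-2 + y) = -2 + y + 20736*S*y)
(F(0, 6) + 72)*(-28) = ((-2 + 6 + 20736*0*6) + 72)*(-28) = ((-2 + 6 + 0) + 72)*(-28) = (4 + 72)*(-28) = 76*(-28) = -2128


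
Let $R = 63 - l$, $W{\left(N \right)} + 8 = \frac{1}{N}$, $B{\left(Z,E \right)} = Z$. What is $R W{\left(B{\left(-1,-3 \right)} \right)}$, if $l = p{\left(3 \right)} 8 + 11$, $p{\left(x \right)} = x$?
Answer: $-252$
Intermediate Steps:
$W{\left(N \right)} = -8 + \frac{1}{N}$
$l = 35$ ($l = 3 \cdot 8 + 11 = 24 + 11 = 35$)
$R = 28$ ($R = 63 - 35 = 28$)
$R W{\left(B{\left(-1,-3 \right)} \right)} = 28 \left(-8 + \frac{1}{-1}\right) = 28 \left(-8 - 1\right) = 28 \left(-9\right) = -252$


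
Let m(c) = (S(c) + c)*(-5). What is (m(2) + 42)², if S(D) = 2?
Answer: 484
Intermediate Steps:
m(c) = -10 - 5*c (m(c) = (2 + c)*(-5) = -10 - 5*c)
(m(2) + 42)² = ((-10 - 5*2) + 42)² = ((-10 - 10) + 42)² = (-20 + 42)² = 22² = 484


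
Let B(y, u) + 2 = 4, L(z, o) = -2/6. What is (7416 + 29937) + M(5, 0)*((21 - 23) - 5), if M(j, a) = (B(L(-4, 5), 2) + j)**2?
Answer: 37010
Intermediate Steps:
L(z, o) = -1/3 (L(z, o) = -2*1/6 = -1/3)
B(y, u) = 2 (B(y, u) = -2 + 4 = 2)
M(j, a) = (2 + j)**2
(7416 + 29937) + M(5, 0)*((21 - 23) - 5) = (7416 + 29937) + (2 + 5)**2*((21 - 23) - 5) = 37353 + 7**2*(-2 - 5) = 37353 + 49*(-7) = 37353 - 343 = 37010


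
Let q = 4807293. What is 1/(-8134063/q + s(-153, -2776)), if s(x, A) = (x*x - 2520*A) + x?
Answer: 4807293/33741304599305 ≈ 1.4248e-7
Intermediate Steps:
s(x, A) = x + x**2 - 2520*A (s(x, A) = (x**2 - 2520*A) + x = x + x**2 - 2520*A)
1/(-8134063/q + s(-153, -2776)) = 1/(-8134063/4807293 + (-153 + (-153)**2 - 2520*(-2776))) = 1/(-8134063*1/4807293 + (-153 + 23409 + 6995520)) = 1/(-8134063/4807293 + 7018776) = 1/(33741304599305/4807293) = 4807293/33741304599305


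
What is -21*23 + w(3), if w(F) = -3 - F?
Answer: -489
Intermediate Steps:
-21*23 + w(3) = -21*23 + (-3 - 1*3) = -483 + (-3 - 3) = -483 - 6 = -489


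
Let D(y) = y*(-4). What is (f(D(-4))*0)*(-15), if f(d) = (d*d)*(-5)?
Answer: 0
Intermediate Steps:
D(y) = -4*y
f(d) = -5*d**2 (f(d) = d**2*(-5) = -5*d**2)
(f(D(-4))*0)*(-15) = (-5*(-4*(-4))**2*0)*(-15) = (-5*16**2*0)*(-15) = (-5*256*0)*(-15) = -1280*0*(-15) = 0*(-15) = 0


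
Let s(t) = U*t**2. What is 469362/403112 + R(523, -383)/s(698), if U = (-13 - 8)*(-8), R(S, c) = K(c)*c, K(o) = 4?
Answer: 1200524681215/1031088338952 ≈ 1.1643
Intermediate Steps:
R(S, c) = 4*c
U = 168 (U = -21*(-8) = 168)
s(t) = 168*t**2
469362/403112 + R(523, -383)/s(698) = 469362/403112 + (4*(-383))/((168*698**2)) = 469362*(1/403112) - 1532/(168*487204) = 234681/201556 - 1532/81850272 = 234681/201556 - 1532*1/81850272 = 234681/201556 - 383/20462568 = 1200524681215/1031088338952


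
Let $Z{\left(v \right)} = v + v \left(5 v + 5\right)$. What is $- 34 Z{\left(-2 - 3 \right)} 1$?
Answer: $-3230$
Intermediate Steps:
$Z{\left(v \right)} = v + v \left(5 + 5 v\right)$
$- 34 Z{\left(-2 - 3 \right)} 1 = - 34 \left(-2 - 3\right) \left(6 + 5 \left(-2 - 3\right)\right) 1 = - 34 \left(- 5 \left(6 + 5 \left(-5\right)\right)\right) 1 = - 34 \left(- 5 \left(6 - 25\right)\right) 1 = - 34 \left(\left(-5\right) \left(-19\right)\right) 1 = \left(-34\right) 95 \cdot 1 = \left(-3230\right) 1 = -3230$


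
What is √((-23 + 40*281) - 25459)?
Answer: I*√14242 ≈ 119.34*I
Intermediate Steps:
√((-23 + 40*281) - 25459) = √((-23 + 11240) - 25459) = √(11217 - 25459) = √(-14242) = I*√14242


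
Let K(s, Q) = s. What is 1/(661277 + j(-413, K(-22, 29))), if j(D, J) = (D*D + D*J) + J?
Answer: 1/840910 ≈ 1.1892e-6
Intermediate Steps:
j(D, J) = J + D**2 + D*J (j(D, J) = (D**2 + D*J) + J = J + D**2 + D*J)
1/(661277 + j(-413, K(-22, 29))) = 1/(661277 + (-22 + (-413)**2 - 413*(-22))) = 1/(661277 + (-22 + 170569 + 9086)) = 1/(661277 + 179633) = 1/840910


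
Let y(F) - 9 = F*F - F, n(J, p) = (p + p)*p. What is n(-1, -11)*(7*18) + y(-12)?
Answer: 30657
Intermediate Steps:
n(J, p) = 2*p² (n(J, p) = (2*p)*p = 2*p²)
y(F) = 9 + F² - F (y(F) = 9 + (F*F - F) = 9 + (F² - F) = 9 + F² - F)
n(-1, -11)*(7*18) + y(-12) = (2*(-11)²)*(7*18) + (9 + (-12)² - 1*(-12)) = (2*121)*126 + (9 + 144 + 12) = 242*126 + 165 = 30492 + 165 = 30657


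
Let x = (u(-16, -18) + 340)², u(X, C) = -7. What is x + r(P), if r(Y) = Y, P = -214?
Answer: 110675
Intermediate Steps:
x = 110889 (x = (-7 + 340)² = 333² = 110889)
x + r(P) = 110889 - 214 = 110675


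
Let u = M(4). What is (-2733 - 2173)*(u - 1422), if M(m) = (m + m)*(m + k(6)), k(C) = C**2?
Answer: 5406412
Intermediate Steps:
M(m) = 2*m*(36 + m) (M(m) = (m + m)*(m + 6**2) = (2*m)*(m + 36) = (2*m)*(36 + m) = 2*m*(36 + m))
u = 320 (u = 2*4*(36 + 4) = 2*4*40 = 320)
(-2733 - 2173)*(u - 1422) = (-2733 - 2173)*(320 - 1422) = -4906*(-1102) = 5406412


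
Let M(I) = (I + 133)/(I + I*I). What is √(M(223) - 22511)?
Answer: I*√877648145038/6244 ≈ 150.04*I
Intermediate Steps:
M(I) = (133 + I)/(I + I²)
√(M(223) - 22511) = √((133 + 223)/(223*(1 + 223)) - 22511) = √((1/223)*356/224 - 22511) = √((1/223)*(1/224)*356 - 22511) = √(89/12488 - 22511) = √(-281117279/12488) = I*√877648145038/6244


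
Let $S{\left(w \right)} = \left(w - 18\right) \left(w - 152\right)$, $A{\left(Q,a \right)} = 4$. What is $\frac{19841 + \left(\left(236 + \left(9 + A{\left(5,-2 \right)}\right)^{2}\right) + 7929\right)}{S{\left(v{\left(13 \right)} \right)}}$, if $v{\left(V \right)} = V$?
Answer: $\frac{5635}{139} \approx 40.54$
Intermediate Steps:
$S{\left(w \right)} = \left(-152 + w\right) \left(-18 + w\right)$ ($S{\left(w \right)} = \left(-18 + w\right) \left(-152 + w\right) = \left(-152 + w\right) \left(-18 + w\right)$)
$\frac{19841 + \left(\left(236 + \left(9 + A{\left(5,-2 \right)}\right)^{2}\right) + 7929\right)}{S{\left(v{\left(13 \right)} \right)}} = \frac{19841 + \left(\left(236 + \left(9 + 4\right)^{2}\right) + 7929\right)}{2736 + 13^{2} - 2210} = \frac{19841 + \left(\left(236 + 13^{2}\right) + 7929\right)}{2736 + 169 - 2210} = \frac{19841 + \left(\left(236 + 169\right) + 7929\right)}{695} = \left(19841 + \left(405 + 7929\right)\right) \frac{1}{695} = \left(19841 + 8334\right) \frac{1}{695} = 28175 \cdot \frac{1}{695} = \frac{5635}{139}$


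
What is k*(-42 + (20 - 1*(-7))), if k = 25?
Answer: -375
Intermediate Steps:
k*(-42 + (20 - 1*(-7))) = 25*(-42 + (20 - 1*(-7))) = 25*(-42 + (20 + 7)) = 25*(-42 + 27) = 25*(-15) = -375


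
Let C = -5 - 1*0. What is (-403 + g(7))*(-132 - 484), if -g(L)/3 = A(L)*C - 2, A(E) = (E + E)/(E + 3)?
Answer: 231616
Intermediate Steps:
C = -5 (C = -5 + 0 = -5)
A(E) = 2*E/(3 + E) (A(E) = (2*E)/(3 + E) = 2*E/(3 + E))
g(L) = 6 + 30*L/(3 + L) (g(L) = -3*((2*L/(3 + L))*(-5) - 2) = -3*(-10*L/(3 + L) - 2) = -3*(-2 - 10*L/(3 + L)) = 6 + 30*L/(3 + L))
(-403 + g(7))*(-132 - 484) = (-403 + 18*(1 + 2*7)/(3 + 7))*(-132 - 484) = (-403 + 18*(1 + 14)/10)*(-616) = (-403 + 18*(⅒)*15)*(-616) = (-403 + 27)*(-616) = -376*(-616) = 231616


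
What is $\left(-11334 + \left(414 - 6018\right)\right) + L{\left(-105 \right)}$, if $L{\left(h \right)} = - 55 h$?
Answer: $-11163$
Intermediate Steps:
$\left(-11334 + \left(414 - 6018\right)\right) + L{\left(-105 \right)} = \left(-11334 + \left(414 - 6018\right)\right) - -5775 = \left(-11334 - 5604\right) + 5775 = -16938 + 5775 = -11163$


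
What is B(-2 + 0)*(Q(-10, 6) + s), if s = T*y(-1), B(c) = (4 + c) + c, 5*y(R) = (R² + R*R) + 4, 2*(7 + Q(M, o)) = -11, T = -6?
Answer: 0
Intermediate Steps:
Q(M, o) = -25/2 (Q(M, o) = -7 + (½)*(-11) = -7 - 11/2 = -25/2)
y(R) = ⅘ + 2*R²/5 (y(R) = ((R² + R*R) + 4)/5 = ((R² + R²) + 4)/5 = (2*R² + 4)/5 = (4 + 2*R²)/5 = ⅘ + 2*R²/5)
B(c) = 4 + 2*c
s = -36/5 (s = -6*(⅘ + (⅖)*(-1)²) = -6*(⅘ + (⅖)*1) = -6*(⅘ + ⅖) = -6*6/5 = -36/5 ≈ -7.2000)
B(-2 + 0)*(Q(-10, 6) + s) = (4 + 2*(-2 + 0))*(-25/2 - 36/5) = (4 + 2*(-2))*(-197/10) = (4 - 4)*(-197/10) = 0*(-197/10) = 0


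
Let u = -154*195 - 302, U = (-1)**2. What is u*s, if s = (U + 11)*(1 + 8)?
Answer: -3275856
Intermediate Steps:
U = 1
u = -30332 (u = -30030 - 302 = -30332)
s = 108 (s = (1 + 11)*(1 + 8) = 12*9 = 108)
u*s = -30332*108 = -3275856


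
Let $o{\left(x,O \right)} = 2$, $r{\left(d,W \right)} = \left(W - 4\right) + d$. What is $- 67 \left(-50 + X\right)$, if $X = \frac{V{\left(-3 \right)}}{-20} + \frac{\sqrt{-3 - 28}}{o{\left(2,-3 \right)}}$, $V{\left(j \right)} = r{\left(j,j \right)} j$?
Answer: $\frac{6901}{2} - \frac{67 i \sqrt{31}}{2} \approx 3450.5 - 186.52 i$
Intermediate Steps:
$r{\left(d,W \right)} = -4 + W + d$ ($r{\left(d,W \right)} = \left(-4 + W\right) + d = -4 + W + d$)
$V{\left(j \right)} = j \left(-4 + 2 j\right)$ ($V{\left(j \right)} = \left(-4 + j + j\right) j = \left(-4 + 2 j\right) j = j \left(-4 + 2 j\right)$)
$X = - \frac{3}{2} + \frac{i \sqrt{31}}{2}$ ($X = \frac{2 \left(-3\right) \left(-2 - 3\right)}{-20} + \frac{\sqrt{-3 - 28}}{2} = 2 \left(-3\right) \left(-5\right) \left(- \frac{1}{20}\right) + \sqrt{-31} \cdot \frac{1}{2} = 30 \left(- \frac{1}{20}\right) + i \sqrt{31} \cdot \frac{1}{2} = - \frac{3}{2} + \frac{i \sqrt{31}}{2} \approx -1.5 + 2.7839 i$)
$- 67 \left(-50 + X\right) = - 67 \left(-50 - \left(\frac{3}{2} - \frac{i \sqrt{31}}{2}\right)\right) = - 67 \left(- \frac{103}{2} + \frac{i \sqrt{31}}{2}\right) = \frac{6901}{2} - \frac{67 i \sqrt{31}}{2}$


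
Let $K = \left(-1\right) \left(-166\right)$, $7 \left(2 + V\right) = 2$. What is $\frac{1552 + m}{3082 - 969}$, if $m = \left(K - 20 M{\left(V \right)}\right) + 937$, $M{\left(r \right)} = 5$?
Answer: $\frac{2555}{2113} \approx 1.2092$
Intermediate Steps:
$V = - \frac{12}{7}$ ($V = -2 + \frac{1}{7} \cdot 2 = -2 + \frac{2}{7} = - \frac{12}{7} \approx -1.7143$)
$K = 166$
$m = 1003$ ($m = \left(166 - 100\right) + 937 = 66 + 937 = 1003$)
$\frac{1552 + m}{3082 - 969} = \frac{1552 + 1003}{3082 - 969} = \frac{2555}{2113}$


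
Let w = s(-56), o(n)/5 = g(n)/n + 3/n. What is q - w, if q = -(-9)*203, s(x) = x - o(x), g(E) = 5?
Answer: 13176/7 ≈ 1882.3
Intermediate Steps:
o(n) = 40/n (o(n) = 5*(5/n + 3/n) = 5*(8/n) = 40/n)
s(x) = x - 40/x
w = -387/7 (w = -56 - 40/(-56) = -56 - 40*(-1/56) = -56 + 5/7 = -387/7 ≈ -55.286)
q = 1827 (q = -9*(-203) = 1827)
q - w = 1827 - 1*(-387/7) = 1827 + 387/7 = 13176/7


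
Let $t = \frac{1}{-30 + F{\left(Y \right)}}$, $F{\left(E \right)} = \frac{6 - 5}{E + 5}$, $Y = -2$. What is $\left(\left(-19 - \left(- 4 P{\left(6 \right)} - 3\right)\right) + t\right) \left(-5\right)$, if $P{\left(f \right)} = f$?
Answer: $- \frac{3545}{89} \approx -39.831$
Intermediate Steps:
$F{\left(E \right)} = \frac{1}{5 + E}$ ($F{\left(E \right)} = 1 \frac{1}{5 + E} = \frac{1}{5 + E}$)
$t = - \frac{3}{89}$ ($t = \frac{1}{-30 + \frac{1}{5 - 2}} = \frac{1}{-30 + \frac{1}{3}} = \frac{1}{- \frac{89}{3}} = - \frac{3}{89} \approx -0.033708$)
$\left(\left(-19 - \left(- 4 P{\left(6 \right)} - 3\right)\right) + t\right) \left(-5\right) = \left(\left(-19 - \left(\left(-4\right) 6 - 3\right)\right) - \frac{3}{89}\right) \left(-5\right) = \left(\left(-19 - \left(-24 - 3\right)\right) - \frac{3}{89}\right) \left(-5\right) = \left(\left(-19 - -27\right) - \frac{3}{89}\right) \left(-5\right) = \left(\left(-19 + 27\right) - \frac{3}{89}\right) \left(-5\right) = \left(8 - \frac{3}{89}\right) \left(-5\right) = \frac{709}{89} \left(-5\right) = - \frac{3545}{89}$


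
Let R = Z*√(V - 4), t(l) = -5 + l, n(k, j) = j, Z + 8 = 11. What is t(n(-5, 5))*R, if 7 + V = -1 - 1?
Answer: 0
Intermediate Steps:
Z = 3 (Z = -8 + 11 = 3)
V = -9 (V = -7 + (-1 - 1) = -7 - 2 = -9)
R = 3*I*√13 (R = 3*√(-9 - 4) = 3*√(-13) = 3*(I*√13) = 3*I*√13 ≈ 10.817*I)
t(n(-5, 5))*R = (-5 + 5)*(3*I*√13) = 0*(3*I*√13) = 0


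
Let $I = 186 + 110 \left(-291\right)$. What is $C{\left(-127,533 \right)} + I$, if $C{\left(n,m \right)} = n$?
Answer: $-31951$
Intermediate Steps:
$I = -31824$ ($I = 186 - 32010 = -31824$)
$C{\left(-127,533 \right)} + I = -127 - 31824 = -31951$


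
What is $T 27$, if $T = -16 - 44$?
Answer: $-1620$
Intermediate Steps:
$T = -60$ ($T = -16 - 44 = -60$)
$T 27 = \left(-60\right) 27 = -1620$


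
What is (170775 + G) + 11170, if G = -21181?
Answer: 160764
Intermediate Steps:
(170775 + G) + 11170 = (170775 - 21181) + 11170 = 149594 + 11170 = 160764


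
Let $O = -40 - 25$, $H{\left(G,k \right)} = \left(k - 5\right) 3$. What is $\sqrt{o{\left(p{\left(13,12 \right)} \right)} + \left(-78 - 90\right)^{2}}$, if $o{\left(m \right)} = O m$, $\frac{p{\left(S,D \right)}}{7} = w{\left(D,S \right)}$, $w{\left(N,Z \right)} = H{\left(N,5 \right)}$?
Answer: $168$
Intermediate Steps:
$H{\left(G,k \right)} = -15 + 3 k$ ($H{\left(G,k \right)} = \left(-5 + k\right) 3 = -15 + 3 k$)
$O = -65$ ($O = -40 - 25 = -65$)
$w{\left(N,Z \right)} = 0$ ($w{\left(N,Z \right)} = -15 + 3 \cdot 5 = -15 + 15 = 0$)
$p{\left(S,D \right)} = 0$ ($p{\left(S,D \right)} = 7 \cdot 0 = 0$)
$o{\left(m \right)} = - 65 m$
$\sqrt{o{\left(p{\left(13,12 \right)} \right)} + \left(-78 - 90\right)^{2}} = \sqrt{\left(-65\right) 0 + \left(-78 - 90\right)^{2}} = \sqrt{0 + \left(-168\right)^{2}} = \sqrt{0 + 28224} = \sqrt{28224} = 168$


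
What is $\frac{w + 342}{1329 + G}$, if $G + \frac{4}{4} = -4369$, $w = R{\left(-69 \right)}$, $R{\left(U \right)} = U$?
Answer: $- \frac{273}{3041} \approx -0.089773$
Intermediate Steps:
$w = -69$
$G = -4370$ ($G = -1 - 4369 = -4370$)
$\frac{w + 342}{1329 + G} = \frac{-69 + 342}{1329 - 4370} = \frac{273}{-3041} = 273 \left(- \frac{1}{3041}\right) = - \frac{273}{3041}$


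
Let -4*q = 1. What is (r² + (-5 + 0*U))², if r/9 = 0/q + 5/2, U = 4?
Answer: 4020025/16 ≈ 2.5125e+5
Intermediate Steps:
q = -¼ (q = -¼*1 = -¼ ≈ -0.25000)
r = 45/2 (r = 9*(0/(-¼) + 5/2) = 9*(0*(-4) + 5*(½)) = 9*(0 + 5/2) = 9*(5/2) = 45/2 ≈ 22.500)
(r² + (-5 + 0*U))² = ((45/2)² + (-5 + 0*4))² = (2025/4 + (-5 + 0))² = (2025/4 - 5)² = (2005/4)² = 4020025/16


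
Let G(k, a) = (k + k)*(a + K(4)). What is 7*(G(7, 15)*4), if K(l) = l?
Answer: 7448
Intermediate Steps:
G(k, a) = 2*k*(4 + a) (G(k, a) = (k + k)*(a + 4) = (2*k)*(4 + a) = 2*k*(4 + a))
7*(G(7, 15)*4) = 7*((2*7*(4 + 15))*4) = 7*((2*7*19)*4) = 7*(266*4) = 7*1064 = 7448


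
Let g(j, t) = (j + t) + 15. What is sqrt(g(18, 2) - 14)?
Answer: sqrt(21) ≈ 4.5826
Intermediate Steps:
g(j, t) = 15 + j + t
sqrt(g(18, 2) - 14) = sqrt((15 + 18 + 2) - 14) = sqrt(35 - 14) = sqrt(21)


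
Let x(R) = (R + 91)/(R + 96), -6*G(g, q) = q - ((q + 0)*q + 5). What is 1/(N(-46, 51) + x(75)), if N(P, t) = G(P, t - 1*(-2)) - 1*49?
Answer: 342/140951 ≈ 0.0024264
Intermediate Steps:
G(g, q) = ⅚ - q/6 + q²/6 (G(g, q) = -(q - ((q + 0)*q + 5))/6 = -(q - (q*q + 5))/6 = -(q - (q² + 5))/6 = -(q - (5 + q²))/6 = -(q + (-5 - q²))/6 = -(-5 + q - q²)/6 = ⅚ - q/6 + q²/6)
x(R) = (91 + R)/(96 + R)
N(P, t) = -97/2 - t/6 + (2 + t)²/6 (N(P, t) = (⅚ - (t - 1*(-2))/6 + (t - 1*(-2))²/6) - 1*49 = (⅚ - (t + 2)/6 + (t + 2)²/6) - 49 = (⅚ - (2 + t)/6 + (2 + t)²/6) - 49 = (⅚ + (-⅓ - t/6) + (2 + t)²/6) - 49 = (½ - t/6 + (2 + t)²/6) - 49 = -97/2 - t/6 + (2 + t)²/6)
1/(N(-46, 51) + x(75)) = 1/((-97/2 - ⅙*51 + (2 + 51)²/6) + (91 + 75)/(96 + 75)) = 1/((-97/2 - 17/2 + (⅙)*53²) + 166/171) = 1/((-97/2 - 17/2 + (⅙)*2809) + (1/171)*166) = 1/((-97/2 - 17/2 + 2809/6) + 166/171) = 1/(2467/6 + 166/171) = 1/(140951/342) = 342/140951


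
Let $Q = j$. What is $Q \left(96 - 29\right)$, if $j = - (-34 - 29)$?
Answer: $4221$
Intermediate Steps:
$j = 63$ ($j = \left(-1\right) \left(-63\right) = 63$)
$Q = 63$
$Q \left(96 - 29\right) = 63 \left(96 - 29\right) = 63 \cdot 67 = 4221$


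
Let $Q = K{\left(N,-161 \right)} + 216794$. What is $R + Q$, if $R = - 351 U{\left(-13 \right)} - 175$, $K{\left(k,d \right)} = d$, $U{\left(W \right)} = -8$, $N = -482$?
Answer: $219266$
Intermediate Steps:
$R = 2633$ ($R = \left(-351\right) \left(-8\right) - 175 = 2808 - 175 = 2633$)
$Q = 216633$ ($Q = -161 + 216794 = 216633$)
$R + Q = 2633 + 216633 = 219266$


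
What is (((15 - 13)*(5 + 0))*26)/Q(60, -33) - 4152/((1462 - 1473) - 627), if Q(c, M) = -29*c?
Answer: 6085/957 ≈ 6.3584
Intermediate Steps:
(((15 - 13)*(5 + 0))*26)/Q(60, -33) - 4152/((1462 - 1473) - 627) = (((15 - 13)*(5 + 0))*26)/((-29*60)) - 4152/((1462 - 1473) - 627) = ((2*5)*26)/(-1740) - 4152/(-11 - 627) = (10*26)*(-1/1740) - 4152/(-638) = 260*(-1/1740) - 4152*(-1/638) = -13/87 + 2076/319 = 6085/957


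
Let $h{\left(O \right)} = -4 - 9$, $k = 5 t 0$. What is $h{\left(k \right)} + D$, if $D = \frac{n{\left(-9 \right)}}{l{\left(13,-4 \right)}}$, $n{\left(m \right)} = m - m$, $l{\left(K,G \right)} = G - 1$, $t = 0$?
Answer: $-13$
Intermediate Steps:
$l{\left(K,G \right)} = -1 + G$ ($l{\left(K,G \right)} = G - 1 = -1 + G$)
$k = 0$ ($k = 5 \cdot 0 \cdot 0 = 0 \cdot 0 = 0$)
$n{\left(m \right)} = 0$
$h{\left(O \right)} = -13$ ($h{\left(O \right)} = -4 - 9 = -13$)
$D = 0$ ($D = \frac{0}{-1 - 4} = \frac{0}{-5} = 0 \left(- \frac{1}{5}\right) = 0$)
$h{\left(k \right)} + D = -13 + 0 = -13$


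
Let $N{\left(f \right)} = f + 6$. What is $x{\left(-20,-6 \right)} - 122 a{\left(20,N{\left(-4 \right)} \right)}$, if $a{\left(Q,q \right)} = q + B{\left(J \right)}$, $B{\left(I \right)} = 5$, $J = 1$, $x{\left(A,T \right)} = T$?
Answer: $-860$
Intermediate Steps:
$N{\left(f \right)} = 6 + f$
$a{\left(Q,q \right)} = 5 + q$ ($a{\left(Q,q \right)} = q + 5 = 5 + q$)
$x{\left(-20,-6 \right)} - 122 a{\left(20,N{\left(-4 \right)} \right)} = -6 - 122 \left(5 + \left(6 - 4\right)\right) = -6 - 122 \left(5 + 2\right) = -6 - 854 = -860$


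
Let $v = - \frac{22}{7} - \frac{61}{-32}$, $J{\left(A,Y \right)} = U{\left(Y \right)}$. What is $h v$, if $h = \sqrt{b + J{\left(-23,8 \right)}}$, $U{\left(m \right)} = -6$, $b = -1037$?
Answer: $- \frac{277 i \sqrt{1043}}{224} \approx - 39.937 i$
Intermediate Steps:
$J{\left(A,Y \right)} = -6$
$h = i \sqrt{1043}$ ($h = \sqrt{-1037 - 6} = \sqrt{-1043} = i \sqrt{1043} \approx 32.296 i$)
$v = - \frac{277}{224}$ ($v = \left(-22\right) \frac{1}{7} - - \frac{61}{32} = - \frac{22}{7} + \frac{61}{32} = - \frac{277}{224} \approx -1.2366$)
$h v = i \sqrt{1043} \left(- \frac{277}{224}\right) = - \frac{277 i \sqrt{1043}}{224}$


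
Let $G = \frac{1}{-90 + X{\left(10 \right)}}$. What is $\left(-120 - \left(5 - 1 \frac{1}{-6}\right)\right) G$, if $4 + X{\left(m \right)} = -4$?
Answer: $\frac{751}{588} \approx 1.2772$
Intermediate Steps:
$X{\left(m \right)} = -8$ ($X{\left(m \right)} = -4 - 4 = -8$)
$G = - \frac{1}{98}$ ($G = \frac{1}{-90 - 8} = \frac{1}{-98} = - \frac{1}{98} \approx -0.010204$)
$\left(-120 - \left(5 - 1 \frac{1}{-6}\right)\right) G = \left(-120 - \left(5 - 1 \frac{1}{-6}\right)\right) \left(- \frac{1}{98}\right) = \left(-120 - \left(5 - 1 \left(- \frac{1}{6}\right)\right)\right) \left(- \frac{1}{98}\right) = \left(-120 + \left(1 \left(- \frac{1}{6}\right) - 5\right)\right) \left(- \frac{1}{98}\right) = \left(-120 - \frac{31}{6}\right) \left(- \frac{1}{98}\right) = \left(- \frac{751}{6}\right) \left(- \frac{1}{98}\right) = \frac{751}{588}$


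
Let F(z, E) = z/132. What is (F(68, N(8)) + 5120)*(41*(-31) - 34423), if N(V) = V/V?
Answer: -2010488346/11 ≈ -1.8277e+8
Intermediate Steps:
N(V) = 1
F(z, E) = z/132 (F(z, E) = z*(1/132) = z/132)
(F(68, N(8)) + 5120)*(41*(-31) - 34423) = ((1/132)*68 + 5120)*(41*(-31) - 34423) = (17/33 + 5120)*(-1271 - 34423) = (168977/33)*(-35694) = -2010488346/11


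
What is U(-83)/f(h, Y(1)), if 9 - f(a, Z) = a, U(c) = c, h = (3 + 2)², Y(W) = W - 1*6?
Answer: 83/16 ≈ 5.1875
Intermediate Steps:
Y(W) = -6 + W (Y(W) = W - 6 = -6 + W)
h = 25 (h = 5² = 25)
f(a, Z) = 9 - a
U(-83)/f(h, Y(1)) = -83/(9 - 1*25) = -83/(9 - 25) = -83/(-16) = -83*(-1/16) = 83/16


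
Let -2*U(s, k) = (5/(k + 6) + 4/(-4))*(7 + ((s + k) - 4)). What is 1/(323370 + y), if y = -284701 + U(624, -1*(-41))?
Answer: 47/1831471 ≈ 2.5662e-5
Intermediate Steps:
U(s, k) = -(-1 + 5/(6 + k))*(3 + k + s)/2 (U(s, k) = -(5/(k + 6) + 4/(-4))*(7 + ((s + k) - 4))/2 = -(5/(6 + k) + 4*(-¼))*(7 + ((k + s) - 4))/2 = -(5/(6 + k) - 1)*(7 + (-4 + k + s))/2 = -(-1 + 5/(6 + k))*(3 + k + s)/2)
y = -13366919/47 (y = -284701 + (3 + 624 + (-1*(-41))² + 4*(-1*(-41)) - 1*(-41)*624)/(2*(6 - 1*(-41))) = -284701 + (3 + 624 + 41² + 4*41 + 41*624)/(2*(6 + 41)) = -284701 + (½)*(3 + 624 + 1681 + 164 + 25584)/47 = -284701 + (½)*(1/47)*28056 = -284701 + 14028/47 = -13366919/47 ≈ -2.8440e+5)
1/(323370 + y) = 1/(323370 - 13366919/47) = 1/(1831471/47) = 47/1831471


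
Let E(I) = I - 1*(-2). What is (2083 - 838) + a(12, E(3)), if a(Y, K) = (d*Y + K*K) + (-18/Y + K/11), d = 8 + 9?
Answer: 32405/22 ≈ 1473.0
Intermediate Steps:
d = 17
E(I) = 2 + I (E(I) = I + 2 = 2 + I)
a(Y, K) = K**2 - 18/Y + 17*Y + K/11 (a(Y, K) = (17*Y + K*K) + (-18/Y + K/11) = (17*Y + K**2) + (-18/Y + K*(1/11)) = (K**2 + 17*Y) + (-18/Y + K/11) = K**2 - 18/Y + 17*Y + K/11)
(2083 - 838) + a(12, E(3)) = (2083 - 838) + ((2 + 3)**2 - 18/12 + 17*12 + (2 + 3)/11) = 1245 + (5**2 - 18*1/12 + 204 + (1/11)*5) = 1245 + (25 - 3/2 + 204 + 5/11) = 1245 + 5015/22 = 32405/22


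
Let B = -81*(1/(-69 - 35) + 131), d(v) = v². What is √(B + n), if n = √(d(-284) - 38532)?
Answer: √(-28690038 + 5408*√10531)/52 ≈ 102.0*I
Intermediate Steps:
B = -1103463/104 (B = -81*(1/(-104) + 131) = -81*(-1/104 + 131) = -81*13623/104 = -1103463/104 ≈ -10610.)
n = 2*√10531 (n = √((-284)² - 38532) = √(80656 - 38532) = √42124 = 2*√10531 ≈ 205.24)
√(B + n) = √(-1103463/104 + 2*√10531)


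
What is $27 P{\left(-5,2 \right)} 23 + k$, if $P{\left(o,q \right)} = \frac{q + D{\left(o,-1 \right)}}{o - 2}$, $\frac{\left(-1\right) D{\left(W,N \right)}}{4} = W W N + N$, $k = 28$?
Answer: $- \frac{65630}{7} \approx -9375.7$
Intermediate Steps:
$D{\left(W,N \right)} = - 4 N - 4 N W^{2}$ ($D{\left(W,N \right)} = - 4 \left(W W N + N\right) = - 4 \left(W^{2} N + N\right) = - 4 \left(N W^{2} + N\right) = - 4 \left(N + N W^{2}\right) = - 4 N - 4 N W^{2}$)
$P{\left(o,q \right)} = \frac{4 + q + 4 o^{2}}{-2 + o}$ ($P{\left(o,q \right)} = \frac{q - - 4 \left(1 + o^{2}\right)}{o - 2} = \frac{q + \left(4 + 4 o^{2}\right)}{-2 + o} = \frac{4 + q + 4 o^{2}}{-2 + o}$)
$27 P{\left(-5,2 \right)} 23 + k = 27 \frac{4 + 2 + 4 \left(-5\right)^{2}}{-2 - 5} \cdot 23 + 28 = 27 \frac{4 + 2 + 4 \cdot 25}{-7} \cdot 23 + 28 = 27 - \frac{4 + 2 + 100}{7} \cdot 23 + 28 = 27 \left(- \frac{1}{7}\right) 106 \cdot 23 + 28 = 27 \left(\left(- \frac{106}{7}\right) 23\right) + 28 = 27 \left(- \frac{2438}{7}\right) + 28 = - \frac{65826}{7} + 28 = - \frac{65630}{7}$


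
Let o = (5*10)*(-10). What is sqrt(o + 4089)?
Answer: sqrt(3589) ≈ 59.908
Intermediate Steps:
o = -500 (o = 50*(-10) = -500)
sqrt(o + 4089) = sqrt(-500 + 4089) = sqrt(3589)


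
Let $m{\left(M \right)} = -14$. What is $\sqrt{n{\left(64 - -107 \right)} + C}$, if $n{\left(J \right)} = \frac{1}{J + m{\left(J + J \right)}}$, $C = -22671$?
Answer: $\frac{i \sqrt{558817322}}{157} \approx 150.57 i$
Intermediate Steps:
$n{\left(J \right)} = \frac{1}{-14 + J}$ ($n{\left(J \right)} = \frac{1}{J - 14} = \frac{1}{-14 + J}$)
$\sqrt{n{\left(64 - -107 \right)} + C} = \sqrt{\frac{1}{-14 + \left(64 - -107\right)} - 22671} = \sqrt{\frac{1}{-14 + \left(64 + 107\right)} - 22671} = \sqrt{\frac{1}{-14 + 171} - 22671} = \sqrt{\frac{1}{157} - 22671} = \sqrt{- \frac{3559346}{157}} = \frac{i \sqrt{558817322}}{157}$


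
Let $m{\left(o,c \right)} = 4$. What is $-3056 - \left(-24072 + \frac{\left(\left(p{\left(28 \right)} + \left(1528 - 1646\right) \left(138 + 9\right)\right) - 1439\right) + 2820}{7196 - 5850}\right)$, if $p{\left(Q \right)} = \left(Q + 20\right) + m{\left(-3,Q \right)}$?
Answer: $\frac{28303449}{1346} \approx 21028.0$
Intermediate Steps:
$p{\left(Q \right)} = 24 + Q$ ($p{\left(Q \right)} = \left(Q + 20\right) + 4 = \left(20 + Q\right) + 4 = 24 + Q$)
$-3056 - \left(-24072 + \frac{\left(\left(p{\left(28 \right)} + \left(1528 - 1646\right) \left(138 + 9\right)\right) - 1439\right) + 2820}{7196 - 5850}\right) = -3056 + \left(24072 - \frac{\left(\left(\left(24 + 28\right) + \left(1528 - 1646\right) \left(138 + 9\right)\right) - 1439\right) + 2820}{7196 - 5850}\right) = -3056 + \left(24072 - \frac{\left(\left(52 - 17346\right) - 1439\right) + 2820}{1346}\right) = -3056 + \left(24072 - \left(\left(\left(52 - 17346\right) - 1439\right) + 2820\right) \frac{1}{1346}\right) = -3056 + \left(24072 - \left(\left(-17294 - 1439\right) + 2820\right) \frac{1}{1346}\right) = -3056 + \left(24072 - \left(-18733 + 2820\right) \frac{1}{1346}\right) = -3056 + \left(24072 - \left(-15913\right) \frac{1}{1346}\right) = -3056 + \left(24072 - - \frac{15913}{1346}\right) = -3056 + \left(24072 + \frac{15913}{1346}\right) = -3056 + \frac{32416825}{1346} = \frac{28303449}{1346}$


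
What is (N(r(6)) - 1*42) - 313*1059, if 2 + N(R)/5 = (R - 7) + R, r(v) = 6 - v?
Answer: -331554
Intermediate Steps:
N(R) = -45 + 10*R (N(R) = -10 + 5*((R - 7) + R) = -10 + 5*((-7 + R) + R) = -10 + 5*(-7 + 2*R) = -10 + (-35 + 10*R) = -45 + 10*R)
(N(r(6)) - 1*42) - 313*1059 = ((-45 + 10*(6 - 1*6)) - 1*42) - 313*1059 = ((-45 + 10*(6 - 6)) - 42) - 331467 = ((-45 + 10*0) - 42) - 331467 = ((-45 + 0) - 42) - 331467 = (-45 - 42) - 331467 = -87 - 331467 = -331554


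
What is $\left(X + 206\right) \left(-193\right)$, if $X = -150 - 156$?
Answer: $19300$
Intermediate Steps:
$X = -306$
$\left(X + 206\right) \left(-193\right) = \left(-306 + 206\right) \left(-193\right) = \left(-100\right) \left(-193\right) = 19300$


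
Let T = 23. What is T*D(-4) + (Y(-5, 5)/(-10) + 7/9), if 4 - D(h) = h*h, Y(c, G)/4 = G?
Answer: -2495/9 ≈ -277.22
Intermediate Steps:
Y(c, G) = 4*G
D(h) = 4 - h² (D(h) = 4 - h*h = 4 - h²)
T*D(-4) + (Y(-5, 5)/(-10) + 7/9) = 23*(4 - 1*(-4)²) + ((4*5)/(-10) + 7/9) = 23*(4 - 1*16) + (20*(-⅒) + 7*(⅑)) = 23*(4 - 16) + (-2 + 7/9) = 23*(-12) - 11/9 = -276 - 11/9 = -2495/9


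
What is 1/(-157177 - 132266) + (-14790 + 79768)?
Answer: 18807427253/289443 ≈ 64978.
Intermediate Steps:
1/(-157177 - 132266) + (-14790 + 79768) = 1/(-289443) + 64978 = -1/289443 + 64978 = 18807427253/289443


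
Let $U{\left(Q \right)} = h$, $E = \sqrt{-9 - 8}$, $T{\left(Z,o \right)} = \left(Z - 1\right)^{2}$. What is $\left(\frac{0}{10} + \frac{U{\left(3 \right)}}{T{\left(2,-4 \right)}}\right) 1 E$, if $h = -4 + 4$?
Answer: $0$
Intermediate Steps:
$T{\left(Z,o \right)} = \left(-1 + Z\right)^{2}$
$E = i \sqrt{17}$ ($E = \sqrt{-17} = i \sqrt{17} \approx 4.1231 i$)
$h = 0$
$U{\left(Q \right)} = 0$
$\left(\frac{0}{10} + \frac{U{\left(3 \right)}}{T{\left(2,-4 \right)}}\right) 1 E = \left(\frac{0}{10} + \frac{0}{\left(-1 + 2\right)^{2}}\right) 1 i \sqrt{17} = \left(0 \cdot \frac{1}{10} + \frac{0}{1^{2}}\right) 1 i \sqrt{17} = \left(0 + \frac{0}{1}\right) 1 i \sqrt{17} = \left(0 + 0 \cdot 1\right) 1 i \sqrt{17} = \left(0 + 0\right) 1 i \sqrt{17} = 0 \cdot 1 i \sqrt{17} = 0 i \sqrt{17} = 0$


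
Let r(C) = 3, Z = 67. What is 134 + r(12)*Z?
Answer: 335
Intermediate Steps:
134 + r(12)*Z = 134 + 3*67 = 134 + 201 = 335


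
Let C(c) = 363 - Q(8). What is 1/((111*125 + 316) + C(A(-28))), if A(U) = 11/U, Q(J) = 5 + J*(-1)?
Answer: 1/14557 ≈ 6.8696e-5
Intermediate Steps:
Q(J) = 5 - J
C(c) = 366 (C(c) = 363 - (5 - 1*8) = 363 - (5 - 8) = 363 - 1*(-3) = 363 + 3 = 366)
1/((111*125 + 316) + C(A(-28))) = 1/((111*125 + 316) + 366) = 1/((13875 + 316) + 366) = 1/(14191 + 366) = 1/14557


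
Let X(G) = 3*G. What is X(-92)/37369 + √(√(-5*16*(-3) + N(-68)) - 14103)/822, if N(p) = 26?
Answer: -276/37369 + I*√(14103 - √266)/822 ≈ -0.0073858 + 0.14439*I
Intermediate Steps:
X(-92)/37369 + √(√(-5*16*(-3) + N(-68)) - 14103)/822 = (3*(-92))/37369 + √(√(-5*16*(-3) + 26) - 14103)/822 = -276*1/37369 + √(√(-80*(-3) + 26) - 14103)*(1/822) = -276/37369 + √(√(240 + 26) - 14103)*(1/822) = -276/37369 + √(√266 - 14103)*(1/822) = -276/37369 + √(-14103 + √266)*(1/822) = -276/37369 + √(-14103 + √266)/822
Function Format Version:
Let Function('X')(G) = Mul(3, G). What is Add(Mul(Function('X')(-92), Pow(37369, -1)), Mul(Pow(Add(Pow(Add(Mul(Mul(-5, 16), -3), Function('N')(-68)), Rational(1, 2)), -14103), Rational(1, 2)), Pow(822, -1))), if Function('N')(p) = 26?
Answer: Add(Rational(-276, 37369), Mul(Rational(1, 822), I, Pow(Add(14103, Mul(-1, Pow(266, Rational(1, 2)))), Rational(1, 2)))) ≈ Add(-0.0073858, Mul(0.14439, I))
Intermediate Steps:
Add(Mul(Function('X')(-92), Pow(37369, -1)), Mul(Pow(Add(Pow(Add(Mul(Mul(-5, 16), -3), Function('N')(-68)), Rational(1, 2)), -14103), Rational(1, 2)), Pow(822, -1))) = Add(Mul(Mul(3, -92), Pow(37369, -1)), Mul(Pow(Add(Pow(Add(Mul(Mul(-5, 16), -3), 26), Rational(1, 2)), -14103), Rational(1, 2)), Pow(822, -1))) = Add(Mul(-276, Rational(1, 37369)), Mul(Pow(Add(Pow(Add(Mul(-80, -3), 26), Rational(1, 2)), -14103), Rational(1, 2)), Rational(1, 822))) = Add(Rational(-276, 37369), Mul(Pow(Add(Pow(Add(240, 26), Rational(1, 2)), -14103), Rational(1, 2)), Rational(1, 822))) = Add(Rational(-276, 37369), Mul(Pow(Add(Pow(266, Rational(1, 2)), -14103), Rational(1, 2)), Rational(1, 822))) = Add(Rational(-276, 37369), Mul(Pow(Add(-14103, Pow(266, Rational(1, 2))), Rational(1, 2)), Rational(1, 822))) = Add(Rational(-276, 37369), Mul(Rational(1, 822), Pow(Add(-14103, Pow(266, Rational(1, 2))), Rational(1, 2))))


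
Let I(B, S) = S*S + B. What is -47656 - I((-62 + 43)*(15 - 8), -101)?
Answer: -57724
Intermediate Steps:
I(B, S) = B + S² (I(B, S) = S² + B = B + S²)
-47656 - I((-62 + 43)*(15 - 8), -101) = -47656 - ((-62 + 43)*(15 - 8) + (-101)²) = -47656 - (-19*7 + 10201) = -47656 - (-133 + 10201) = -47656 - 1*10068 = -47656 - 10068 = -57724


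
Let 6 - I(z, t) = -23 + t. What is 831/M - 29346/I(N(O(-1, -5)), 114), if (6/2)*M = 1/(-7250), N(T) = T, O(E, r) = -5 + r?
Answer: -1536281904/85 ≈ -1.8074e+7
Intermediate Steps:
I(z, t) = 29 - t (I(z, t) = 6 - (-23 + t) = 6 + (23 - t) = 29 - t)
M = -1/21750 (M = (⅓)/(-7250) = (⅓)*(-1/7250) = -1/21750 ≈ -4.5977e-5)
831/M - 29346/I(N(O(-1, -5)), 114) = 831/(-1/21750) - 29346/(29 - 1*114) = 831*(-21750) - 29346/(29 - 114) = -18074250 - 29346/(-85) = -18074250 - 29346*(-1/85) = -18074250 + 29346/85 = -1536281904/85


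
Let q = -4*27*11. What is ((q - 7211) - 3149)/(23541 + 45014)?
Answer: -11548/68555 ≈ -0.16845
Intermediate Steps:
q = -1188 (q = -108*11 = -1188)
((q - 7211) - 3149)/(23541 + 45014) = ((-1188 - 7211) - 3149)/(23541 + 45014) = (-8399 - 3149)/68555 = -11548*1/68555 = -11548/68555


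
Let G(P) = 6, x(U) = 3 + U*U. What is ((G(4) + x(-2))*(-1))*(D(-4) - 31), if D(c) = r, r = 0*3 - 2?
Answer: 429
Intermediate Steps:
x(U) = 3 + U**2
r = -2 (r = 0 - 2 = -2)
D(c) = -2
((G(4) + x(-2))*(-1))*(D(-4) - 31) = ((6 + (3 + (-2)**2))*(-1))*(-2 - 31) = ((6 + (3 + 4))*(-1))*(-33) = ((6 + 7)*(-1))*(-33) = (13*(-1))*(-33) = -13*(-33) = 429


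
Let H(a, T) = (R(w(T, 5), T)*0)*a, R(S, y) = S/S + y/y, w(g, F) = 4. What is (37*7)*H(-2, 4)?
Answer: 0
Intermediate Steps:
R(S, y) = 2 (R(S, y) = 1 + 1 = 2)
H(a, T) = 0 (H(a, T) = (2*0)*a = 0*a = 0)
(37*7)*H(-2, 4) = (37*7)*0 = 259*0 = 0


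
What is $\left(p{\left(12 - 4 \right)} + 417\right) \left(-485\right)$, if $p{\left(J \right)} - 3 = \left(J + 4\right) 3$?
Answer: $-221160$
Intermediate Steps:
$p{\left(J \right)} = 15 + 3 J$ ($p{\left(J \right)} = 3 + \left(J + 4\right) 3 = 3 + \left(4 + J\right) 3 = 3 + \left(12 + 3 J\right) = 15 + 3 J$)
$\left(p{\left(12 - 4 \right)} + 417\right) \left(-485\right) = \left(\left(15 + 3 \left(12 - 4\right)\right) + 417\right) \left(-485\right) = \left(\left(15 + 3 \cdot 8\right) + 417\right) \left(-485\right) = \left(\left(15 + 24\right) + 417\right) \left(-485\right) = \left(39 + 417\right) \left(-485\right) = 456 \left(-485\right) = -221160$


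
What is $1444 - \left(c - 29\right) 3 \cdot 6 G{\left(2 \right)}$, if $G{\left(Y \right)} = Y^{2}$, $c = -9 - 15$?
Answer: $5260$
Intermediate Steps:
$c = -24$ ($c = -9 - 15 = -24$)
$1444 - \left(c - 29\right) 3 \cdot 6 G{\left(2 \right)} = 1444 - \left(-24 - 29\right) 3 \cdot 6 \cdot 2^{2} = 1444 - - 53 \cdot 18 \cdot 4 = 1444 - \left(-53\right) 72 = 1444 - -3816 = 1444 + 3816 = 5260$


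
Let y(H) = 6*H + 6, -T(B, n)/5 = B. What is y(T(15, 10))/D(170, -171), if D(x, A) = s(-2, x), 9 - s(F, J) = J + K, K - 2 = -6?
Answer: 444/157 ≈ 2.8280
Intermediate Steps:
K = -4 (K = 2 - 6 = -4)
T(B, n) = -5*B
s(F, J) = 13 - J (s(F, J) = 9 - (J - 4) = 9 - (-4 + J) = 9 + (4 - J) = 13 - J)
D(x, A) = 13 - x
y(H) = 6 + 6*H
y(T(15, 10))/D(170, -171) = (6 + 6*(-5*15))/(13 - 1*170) = (6 + 6*(-75))/(13 - 170) = (6 - 450)/(-157) = -444*(-1/157) = 444/157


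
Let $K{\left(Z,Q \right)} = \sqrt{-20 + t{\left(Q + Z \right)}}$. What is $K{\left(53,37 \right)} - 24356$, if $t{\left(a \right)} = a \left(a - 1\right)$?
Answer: $-24356 + \sqrt{7990} \approx -24267.0$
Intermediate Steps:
$t{\left(a \right)} = a \left(-1 + a\right)$
$K{\left(Z,Q \right)} = \sqrt{-20 + \left(Q + Z\right) \left(-1 + Q + Z\right)}$ ($K{\left(Z,Q \right)} = \sqrt{-20 + \left(Q + Z\right) \left(-1 + \left(Q + Z\right)\right)} = \sqrt{-20 + \left(Q + Z\right) \left(-1 + Q + Z\right)}$)
$K{\left(53,37 \right)} - 24356 = \sqrt{-20 - \left(37 + 53\right) \left(1 - 37 - 53\right)} - 24356 = \sqrt{-20 - 90 \left(1 - 37 - 53\right)} - 24356 = \sqrt{-20 - 90 \left(-89\right)} - 24356 = \sqrt{-20 + 8010} - 24356 = \sqrt{7990} - 24356 = -24356 + \sqrt{7990}$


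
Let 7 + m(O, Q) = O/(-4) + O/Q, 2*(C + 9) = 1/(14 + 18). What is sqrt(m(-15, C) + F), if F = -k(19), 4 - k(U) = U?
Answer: sqrt(709895)/230 ≈ 3.6633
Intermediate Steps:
C = -575/64 (C = -9 + 1/(2*(14 + 18)) = -9 + (1/2)/32 = -9 + (1/2)*(1/32) = -9 + 1/64 = -575/64 ≈ -8.9844)
k(U) = 4 - U
m(O, Q) = -7 - O/4 + O/Q (m(O, Q) = -7 + (O/(-4) + O/Q) = -7 + (O*(-1/4) + O/Q) = -7 + (-O/4 + O/Q) = -7 - O/4 + O/Q)
F = 15 (F = -(4 - 1*19) = -(4 - 19) = -1*(-15) = 15)
sqrt(m(-15, C) + F) = sqrt((-7 - 1/4*(-15) - 15/(-575/64)) + 15) = sqrt((-7 + 15/4 - 15*(-64/575)) + 15) = sqrt((-7 + 15/4 + 192/115) + 15) = sqrt(-727/460 + 15) = sqrt(6173/460) = sqrt(709895)/230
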